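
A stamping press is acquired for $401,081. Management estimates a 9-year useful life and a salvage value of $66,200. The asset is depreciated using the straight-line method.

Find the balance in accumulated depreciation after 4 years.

Depreciable base = $401,081 − $66,200 = $334,881.
Annual expense = $334,881 / 9 = $37,209.
End of year 1: book value $363,872.
End of year 2: book value $326,663.
End of year 3: book value $289,454.
End of year 4: book value $252,245.
Accumulated through year 4 = $401,081 − $252,245 = $148,836.

$148,836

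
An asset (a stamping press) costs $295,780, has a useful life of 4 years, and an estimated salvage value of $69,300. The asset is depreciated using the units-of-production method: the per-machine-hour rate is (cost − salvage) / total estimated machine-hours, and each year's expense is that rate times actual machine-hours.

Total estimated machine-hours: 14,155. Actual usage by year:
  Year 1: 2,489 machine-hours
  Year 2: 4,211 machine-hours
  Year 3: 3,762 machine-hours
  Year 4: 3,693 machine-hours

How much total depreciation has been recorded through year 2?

Depreciable base = $295,780 − $69,300 = $226,480.
Rate = $226,480 / 14,155 machine-hours = $16 per machine-hour.
Year 1: 2,489 × $16 = $39,824. Book value $255,956.
Year 2: 4,211 × $16 = $67,376. Book value $188,580.
Accumulated through year 2 = $295,780 − $188,580 = $107,200.

$107,200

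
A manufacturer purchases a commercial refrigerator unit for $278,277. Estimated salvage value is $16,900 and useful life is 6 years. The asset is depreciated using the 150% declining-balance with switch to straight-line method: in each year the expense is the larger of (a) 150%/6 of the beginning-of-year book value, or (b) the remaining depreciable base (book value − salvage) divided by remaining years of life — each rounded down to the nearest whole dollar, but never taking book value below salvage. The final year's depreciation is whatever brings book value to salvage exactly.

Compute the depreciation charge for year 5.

Depreciable base = $278,277 − $16,900 = $261,377.
Year 1: DB = ⌊$278,277 × 150%/6⌋ = $69,569; SL = ⌊$261,377/6⌋ = $43,562 → take DB $69,569. Book value $208,708.
Year 2: DB = ⌊$208,708 × 150%/6⌋ = $52,177; SL = ⌊$191,808/5⌋ = $38,361 → take DB $52,177. Book value $156,531.
Year 3: DB = ⌊$156,531 × 150%/6⌋ = $39,132; SL = ⌊$139,631/4⌋ = $34,907 → take DB $39,132. Book value $117,399.
Year 4: DB = ⌊$117,399 × 150%/6⌋ = $29,349; SL = ⌊$100,499/3⌋ = $33,499 → take SL $33,499. Book value $83,900.
Year 5: DB = ⌊$83,900 × 150%/6⌋ = $20,975; SL = ⌊$67,000/2⌋ = $33,500 → take SL $33,500. Book value $50,400.

$33,500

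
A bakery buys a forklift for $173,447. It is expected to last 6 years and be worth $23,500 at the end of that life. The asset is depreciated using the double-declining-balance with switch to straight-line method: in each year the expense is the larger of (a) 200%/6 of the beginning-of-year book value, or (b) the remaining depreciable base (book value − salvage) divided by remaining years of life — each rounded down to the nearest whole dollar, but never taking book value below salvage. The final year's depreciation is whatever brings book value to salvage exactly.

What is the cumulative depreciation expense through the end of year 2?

$96,359

Depreciable base = $173,447 − $23,500 = $149,947.
Year 1: DB = ⌊$173,447 × 200%/6⌋ = $57,815; SL = ⌊$149,947/6⌋ = $24,991 → take DB $57,815. Book value $115,632.
Year 2: DB = ⌊$115,632 × 200%/6⌋ = $38,544; SL = ⌊$92,132/5⌋ = $18,426 → take DB $38,544. Book value $77,088.
Accumulated through year 2 = $173,447 − $77,088 = $96,359.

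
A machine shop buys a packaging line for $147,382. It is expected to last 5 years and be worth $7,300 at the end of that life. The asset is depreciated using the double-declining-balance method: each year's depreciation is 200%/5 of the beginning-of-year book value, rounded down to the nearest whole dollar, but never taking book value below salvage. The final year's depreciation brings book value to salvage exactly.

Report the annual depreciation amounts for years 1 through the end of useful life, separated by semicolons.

Depreciable base = $147,382 − $7,300 = $140,082.
Year 1: ⌊$147,382 × 200%/5⌋ = $58,952. Book value $88,430.
Year 2: ⌊$88,430 × 200%/5⌋ = $35,372. Book value $53,058.
Year 3: ⌊$53,058 × 200%/5⌋ = $21,223. Book value $31,835.
Year 4: ⌊$31,835 × 200%/5⌋ = $12,734. Book value $19,101.
Year 5 (final): $19,101 − $7,300 = $11,801. Book value $7,300.

$58,952; $35,372; $21,223; $12,734; $11,801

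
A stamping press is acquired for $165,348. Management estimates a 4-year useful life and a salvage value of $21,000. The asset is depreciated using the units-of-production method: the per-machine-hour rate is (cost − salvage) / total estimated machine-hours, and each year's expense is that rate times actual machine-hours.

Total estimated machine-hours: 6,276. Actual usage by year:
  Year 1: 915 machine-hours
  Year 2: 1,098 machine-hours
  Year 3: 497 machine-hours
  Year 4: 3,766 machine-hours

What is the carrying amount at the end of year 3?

Depreciable base = $165,348 − $21,000 = $144,348.
Rate = $144,348 / 6,276 machine-hours = $23 per machine-hour.
Year 1: 915 × $23 = $21,045. Book value $144,303.
Year 2: 1,098 × $23 = $25,254. Book value $119,049.
Year 3: 497 × $23 = $11,431. Book value $107,618.

$107,618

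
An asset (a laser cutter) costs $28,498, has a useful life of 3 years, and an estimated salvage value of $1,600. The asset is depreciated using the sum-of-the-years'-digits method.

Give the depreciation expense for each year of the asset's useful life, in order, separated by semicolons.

$13,449; $8,966; $4,483

Depreciable base = $28,498 − $1,600 = $26,898.
Sum of the years' digits = 3+2+1 = 6.
Year 1: $26,898 × 3/6 = $13,449. Book value $15,049.
Year 2: $26,898 × 2/6 = $8,966. Book value $6,083.
Year 3: $26,898 × 1/6 = $4,483. Book value $1,600.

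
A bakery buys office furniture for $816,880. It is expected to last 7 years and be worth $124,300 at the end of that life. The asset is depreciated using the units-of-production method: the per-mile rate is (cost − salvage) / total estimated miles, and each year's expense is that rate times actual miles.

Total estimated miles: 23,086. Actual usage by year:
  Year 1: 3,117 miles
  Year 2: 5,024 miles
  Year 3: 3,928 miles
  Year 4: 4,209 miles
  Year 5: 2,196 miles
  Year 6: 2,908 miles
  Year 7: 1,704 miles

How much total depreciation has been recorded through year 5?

Depreciable base = $816,880 − $124,300 = $692,580.
Rate = $692,580 / 23,086 miles = $30 per mile.
Year 1: 3,117 × $30 = $93,510. Book value $723,370.
Year 2: 5,024 × $30 = $150,720. Book value $572,650.
Year 3: 3,928 × $30 = $117,840. Book value $454,810.
Year 4: 4,209 × $30 = $126,270. Book value $328,540.
Year 5: 2,196 × $30 = $65,880. Book value $262,660.
Accumulated through year 5 = $816,880 − $262,660 = $554,220.

$554,220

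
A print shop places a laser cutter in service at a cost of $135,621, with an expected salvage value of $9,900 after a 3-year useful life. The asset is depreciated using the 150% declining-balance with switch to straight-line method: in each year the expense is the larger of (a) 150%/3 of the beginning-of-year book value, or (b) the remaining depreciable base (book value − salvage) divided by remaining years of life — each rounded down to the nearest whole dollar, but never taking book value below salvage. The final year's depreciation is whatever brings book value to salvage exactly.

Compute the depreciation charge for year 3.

Depreciable base = $135,621 − $9,900 = $125,721.
Year 1: DB = ⌊$135,621 × 150%/3⌋ = $67,810; SL = ⌊$125,721/3⌋ = $41,907 → take DB $67,810. Book value $67,811.
Year 2: DB = ⌊$67,811 × 150%/3⌋ = $33,905; SL = ⌊$57,911/2⌋ = $28,955 → take DB $33,905. Book value $33,906.
Year 3 (final): $33,906 − $9,900 = $24,006. Book value $9,900.

$24,006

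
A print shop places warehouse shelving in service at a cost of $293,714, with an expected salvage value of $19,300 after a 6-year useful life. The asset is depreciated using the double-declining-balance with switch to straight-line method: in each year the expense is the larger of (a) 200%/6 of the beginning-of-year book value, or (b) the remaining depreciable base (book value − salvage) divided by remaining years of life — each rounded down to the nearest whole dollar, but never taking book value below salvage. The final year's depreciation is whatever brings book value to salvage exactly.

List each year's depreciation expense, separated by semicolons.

$97,904; $65,270; $43,513; $29,009; $19,359; $19,359

Depreciable base = $293,714 − $19,300 = $274,414.
Year 1: DB = ⌊$293,714 × 200%/6⌋ = $97,904; SL = ⌊$274,414/6⌋ = $45,735 → take DB $97,904. Book value $195,810.
Year 2: DB = ⌊$195,810 × 200%/6⌋ = $65,270; SL = ⌊$176,510/5⌋ = $35,302 → take DB $65,270. Book value $130,540.
Year 3: DB = ⌊$130,540 × 200%/6⌋ = $43,513; SL = ⌊$111,240/4⌋ = $27,810 → take DB $43,513. Book value $87,027.
Year 4: DB = ⌊$87,027 × 200%/6⌋ = $29,009; SL = ⌊$67,727/3⌋ = $22,575 → take DB $29,009. Book value $58,018.
Year 5: DB = ⌊$58,018 × 200%/6⌋ = $19,339; SL = ⌊$38,718/2⌋ = $19,359 → take SL $19,359. Book value $38,659.
Year 6 (final): $38,659 − $19,300 = $19,359. Book value $19,300.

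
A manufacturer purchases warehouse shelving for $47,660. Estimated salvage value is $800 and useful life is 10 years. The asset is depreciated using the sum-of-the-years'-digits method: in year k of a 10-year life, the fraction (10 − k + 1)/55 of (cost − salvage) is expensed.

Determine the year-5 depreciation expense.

Depreciable base = $47,660 − $800 = $46,860.
Sum of the years' digits = 10+9+8+7+6+5+4+3+2+1 = 55.
Year 1: $46,860 × 10/55 = $8,520. Book value $39,140.
Year 2: $46,860 × 9/55 = $7,668. Book value $31,472.
Year 3: $46,860 × 8/55 = $6,816. Book value $24,656.
Year 4: $46,860 × 7/55 = $5,964. Book value $18,692.
Year 5: $46,860 × 6/55 = $5,112. Book value $13,580.

$5,112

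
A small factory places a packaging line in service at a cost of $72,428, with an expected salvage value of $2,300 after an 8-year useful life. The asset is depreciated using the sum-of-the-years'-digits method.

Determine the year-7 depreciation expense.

Depreciable base = $72,428 − $2,300 = $70,128.
Sum of the years' digits = 8+7+6+5+4+3+2+1 = 36.
Year 1: $70,128 × 8/36 = $15,584. Book value $56,844.
Year 2: $70,128 × 7/36 = $13,636. Book value $43,208.
Year 3: $70,128 × 6/36 = $11,688. Book value $31,520.
Year 4: $70,128 × 5/36 = $9,740. Book value $21,780.
Year 5: $70,128 × 4/36 = $7,792. Book value $13,988.
Year 6: $70,128 × 3/36 = $5,844. Book value $8,144.
Year 7: $70,128 × 2/36 = $3,896. Book value $4,248.

$3,896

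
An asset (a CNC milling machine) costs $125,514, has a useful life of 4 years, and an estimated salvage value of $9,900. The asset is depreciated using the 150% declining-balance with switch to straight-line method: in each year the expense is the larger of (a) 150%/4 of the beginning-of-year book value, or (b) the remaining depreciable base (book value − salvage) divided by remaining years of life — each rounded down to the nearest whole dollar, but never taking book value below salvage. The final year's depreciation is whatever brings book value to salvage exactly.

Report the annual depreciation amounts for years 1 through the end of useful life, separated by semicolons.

Depreciable base = $125,514 − $9,900 = $115,614.
Year 1: DB = ⌊$125,514 × 150%/4⌋ = $47,067; SL = ⌊$115,614/4⌋ = $28,903 → take DB $47,067. Book value $78,447.
Year 2: DB = ⌊$78,447 × 150%/4⌋ = $29,417; SL = ⌊$68,547/3⌋ = $22,849 → take DB $29,417. Book value $49,030.
Year 3: DB = ⌊$49,030 × 150%/4⌋ = $18,386; SL = ⌊$39,130/2⌋ = $19,565 → take SL $19,565. Book value $29,465.
Year 4 (final): $29,465 − $9,900 = $19,565. Book value $9,900.

$47,067; $29,417; $19,565; $19,565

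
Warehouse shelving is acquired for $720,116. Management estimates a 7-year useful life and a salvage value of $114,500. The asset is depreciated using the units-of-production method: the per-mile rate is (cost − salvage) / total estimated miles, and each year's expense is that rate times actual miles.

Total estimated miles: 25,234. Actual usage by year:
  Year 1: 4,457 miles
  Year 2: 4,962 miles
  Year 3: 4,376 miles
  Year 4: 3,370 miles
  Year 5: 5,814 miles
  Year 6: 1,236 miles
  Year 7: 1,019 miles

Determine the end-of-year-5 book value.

$168,620

Depreciable base = $720,116 − $114,500 = $605,616.
Rate = $605,616 / 25,234 miles = $24 per mile.
Year 1: 4,457 × $24 = $106,968. Book value $613,148.
Year 2: 4,962 × $24 = $119,088. Book value $494,060.
Year 3: 4,376 × $24 = $105,024. Book value $389,036.
Year 4: 3,370 × $24 = $80,880. Book value $308,156.
Year 5: 5,814 × $24 = $139,536. Book value $168,620.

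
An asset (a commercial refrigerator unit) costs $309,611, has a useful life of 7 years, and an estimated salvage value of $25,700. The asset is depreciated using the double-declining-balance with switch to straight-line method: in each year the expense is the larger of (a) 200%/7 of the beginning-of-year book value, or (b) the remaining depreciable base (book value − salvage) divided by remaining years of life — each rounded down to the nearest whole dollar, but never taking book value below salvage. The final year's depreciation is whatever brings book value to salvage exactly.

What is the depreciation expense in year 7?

$15,420

Depreciable base = $309,611 − $25,700 = $283,911.
Year 1: DB = ⌊$309,611 × 200%/7⌋ = $88,460; SL = ⌊$283,911/7⌋ = $40,558 → take DB $88,460. Book value $221,151.
Year 2: DB = ⌊$221,151 × 200%/7⌋ = $63,186; SL = ⌊$195,451/6⌋ = $32,575 → take DB $63,186. Book value $157,965.
Year 3: DB = ⌊$157,965 × 200%/7⌋ = $45,132; SL = ⌊$132,265/5⌋ = $26,453 → take DB $45,132. Book value $112,833.
Year 4: DB = ⌊$112,833 × 200%/7⌋ = $32,238; SL = ⌊$87,133/4⌋ = $21,783 → take DB $32,238. Book value $80,595.
Year 5: DB = ⌊$80,595 × 200%/7⌋ = $23,027; SL = ⌊$54,895/3⌋ = $18,298 → take DB $23,027. Book value $57,568.
Year 6: DB = ⌊$57,568 × 200%/7⌋ = $16,448; SL = ⌊$31,868/2⌋ = $15,934 → take DB $16,448. Book value $41,120.
Year 7 (final): $41,120 − $25,700 = $15,420. Book value $25,700.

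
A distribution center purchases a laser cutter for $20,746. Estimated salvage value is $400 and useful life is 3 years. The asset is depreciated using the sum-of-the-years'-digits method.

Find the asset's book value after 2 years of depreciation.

Depreciable base = $20,746 − $400 = $20,346.
Sum of the years' digits = 3+2+1 = 6.
Year 1: $20,346 × 3/6 = $10,173. Book value $10,573.
Year 2: $20,346 × 2/6 = $6,782. Book value $3,791.

$3,791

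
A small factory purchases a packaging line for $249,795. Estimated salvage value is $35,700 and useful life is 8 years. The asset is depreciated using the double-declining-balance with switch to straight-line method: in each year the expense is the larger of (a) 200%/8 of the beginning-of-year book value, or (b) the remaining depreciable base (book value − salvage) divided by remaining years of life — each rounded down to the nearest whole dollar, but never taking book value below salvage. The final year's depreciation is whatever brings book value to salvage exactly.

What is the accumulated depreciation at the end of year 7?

$214,095

Depreciable base = $249,795 − $35,700 = $214,095.
Year 1: DB = ⌊$249,795 × 200%/8⌋ = $62,448; SL = ⌊$214,095/8⌋ = $26,761 → take DB $62,448. Book value $187,347.
Year 2: DB = ⌊$187,347 × 200%/8⌋ = $46,836; SL = ⌊$151,647/7⌋ = $21,663 → take DB $46,836. Book value $140,511.
Year 3: DB = ⌊$140,511 × 200%/8⌋ = $35,127; SL = ⌊$104,811/6⌋ = $17,468 → take DB $35,127. Book value $105,384.
Year 4: DB = ⌊$105,384 × 200%/8⌋ = $26,346; SL = ⌊$69,684/5⌋ = $13,936 → take DB $26,346. Book value $79,038.
Year 5: DB = ⌊$79,038 × 200%/8⌋ = $19,759; SL = ⌊$43,338/4⌋ = $10,834 → take DB $19,759. Book value $59,279.
Year 6: DB = ⌊$59,279 × 200%/8⌋ = $14,819; SL = ⌊$23,579/3⌋ = $7,859 → take DB $14,819. Book value $44,460.
Year 7: DB = ⌊$44,460 × 200%/8⌋ = $11,115; SL = ⌊$8,760/2⌋ = $4,380 → take DB $11,115, capped at $8,760. Book value $35,700.
Accumulated through year 7 = $249,795 − $35,700 = $214,095.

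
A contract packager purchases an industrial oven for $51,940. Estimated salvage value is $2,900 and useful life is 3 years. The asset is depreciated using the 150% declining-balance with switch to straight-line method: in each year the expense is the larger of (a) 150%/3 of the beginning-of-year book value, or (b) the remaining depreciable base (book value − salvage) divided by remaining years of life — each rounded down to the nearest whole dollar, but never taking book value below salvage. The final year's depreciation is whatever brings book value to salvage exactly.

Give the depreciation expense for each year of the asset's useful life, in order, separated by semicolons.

$25,970; $12,985; $10,085

Depreciable base = $51,940 − $2,900 = $49,040.
Year 1: DB = ⌊$51,940 × 150%/3⌋ = $25,970; SL = ⌊$49,040/3⌋ = $16,346 → take DB $25,970. Book value $25,970.
Year 2: DB = ⌊$25,970 × 150%/3⌋ = $12,985; SL = ⌊$23,070/2⌋ = $11,535 → take DB $12,985. Book value $12,985.
Year 3 (final): $12,985 − $2,900 = $10,085. Book value $2,900.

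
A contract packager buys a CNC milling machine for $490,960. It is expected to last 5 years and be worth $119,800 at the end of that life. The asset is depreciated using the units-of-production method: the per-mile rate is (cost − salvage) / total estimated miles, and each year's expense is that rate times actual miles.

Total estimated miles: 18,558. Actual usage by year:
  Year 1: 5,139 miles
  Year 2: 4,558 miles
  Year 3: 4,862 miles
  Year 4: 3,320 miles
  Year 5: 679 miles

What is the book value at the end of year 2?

Depreciable base = $490,960 − $119,800 = $371,160.
Rate = $371,160 / 18,558 miles = $20 per mile.
Year 1: 5,139 × $20 = $102,780. Book value $388,180.
Year 2: 4,558 × $20 = $91,160. Book value $297,020.

$297,020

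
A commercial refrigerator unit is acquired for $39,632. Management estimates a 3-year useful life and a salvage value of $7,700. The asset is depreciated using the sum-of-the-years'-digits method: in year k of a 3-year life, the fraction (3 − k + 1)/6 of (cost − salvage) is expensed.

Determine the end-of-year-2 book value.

Depreciable base = $39,632 − $7,700 = $31,932.
Sum of the years' digits = 3+2+1 = 6.
Year 1: $31,932 × 3/6 = $15,966. Book value $23,666.
Year 2: $31,932 × 2/6 = $10,644. Book value $13,022.

$13,022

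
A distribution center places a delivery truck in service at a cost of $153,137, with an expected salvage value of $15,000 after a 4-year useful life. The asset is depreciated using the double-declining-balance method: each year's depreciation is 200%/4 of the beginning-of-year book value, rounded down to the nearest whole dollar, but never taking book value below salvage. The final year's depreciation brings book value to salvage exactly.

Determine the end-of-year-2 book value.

Depreciable base = $153,137 − $15,000 = $138,137.
Year 1: ⌊$153,137 × 200%/4⌋ = $76,568. Book value $76,569.
Year 2: ⌊$76,569 × 200%/4⌋ = $38,284. Book value $38,285.

$38,285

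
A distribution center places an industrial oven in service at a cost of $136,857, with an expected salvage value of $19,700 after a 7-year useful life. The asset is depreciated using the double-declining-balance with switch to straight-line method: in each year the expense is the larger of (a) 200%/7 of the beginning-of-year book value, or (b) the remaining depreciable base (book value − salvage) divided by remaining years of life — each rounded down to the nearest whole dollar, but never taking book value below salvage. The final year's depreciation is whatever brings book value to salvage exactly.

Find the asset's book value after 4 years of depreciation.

$35,625

Depreciable base = $136,857 − $19,700 = $117,157.
Year 1: DB = ⌊$136,857 × 200%/7⌋ = $39,102; SL = ⌊$117,157/7⌋ = $16,736 → take DB $39,102. Book value $97,755.
Year 2: DB = ⌊$97,755 × 200%/7⌋ = $27,930; SL = ⌊$78,055/6⌋ = $13,009 → take DB $27,930. Book value $69,825.
Year 3: DB = ⌊$69,825 × 200%/7⌋ = $19,950; SL = ⌊$50,125/5⌋ = $10,025 → take DB $19,950. Book value $49,875.
Year 4: DB = ⌊$49,875 × 200%/7⌋ = $14,250; SL = ⌊$30,175/4⌋ = $7,543 → take DB $14,250. Book value $35,625.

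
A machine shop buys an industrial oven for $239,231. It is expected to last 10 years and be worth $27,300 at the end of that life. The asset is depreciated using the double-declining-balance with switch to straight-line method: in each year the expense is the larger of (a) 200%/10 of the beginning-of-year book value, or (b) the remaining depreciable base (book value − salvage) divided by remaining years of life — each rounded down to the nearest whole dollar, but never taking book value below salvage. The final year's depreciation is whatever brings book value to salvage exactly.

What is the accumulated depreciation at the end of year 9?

$207,120

Depreciable base = $239,231 − $27,300 = $211,931.
Year 1: DB = ⌊$239,231 × 200%/10⌋ = $47,846; SL = ⌊$211,931/10⌋ = $21,193 → take DB $47,846. Book value $191,385.
Year 2: DB = ⌊$191,385 × 200%/10⌋ = $38,277; SL = ⌊$164,085/9⌋ = $18,231 → take DB $38,277. Book value $153,108.
Year 3: DB = ⌊$153,108 × 200%/10⌋ = $30,621; SL = ⌊$125,808/8⌋ = $15,726 → take DB $30,621. Book value $122,487.
Year 4: DB = ⌊$122,487 × 200%/10⌋ = $24,497; SL = ⌊$95,187/7⌋ = $13,598 → take DB $24,497. Book value $97,990.
Year 5: DB = ⌊$97,990 × 200%/10⌋ = $19,598; SL = ⌊$70,690/6⌋ = $11,781 → take DB $19,598. Book value $78,392.
Year 6: DB = ⌊$78,392 × 200%/10⌋ = $15,678; SL = ⌊$51,092/5⌋ = $10,218 → take DB $15,678. Book value $62,714.
Year 7: DB = ⌊$62,714 × 200%/10⌋ = $12,542; SL = ⌊$35,414/4⌋ = $8,853 → take DB $12,542. Book value $50,172.
Year 8: DB = ⌊$50,172 × 200%/10⌋ = $10,034; SL = ⌊$22,872/3⌋ = $7,624 → take DB $10,034. Book value $40,138.
Year 9: DB = ⌊$40,138 × 200%/10⌋ = $8,027; SL = ⌊$12,838/2⌋ = $6,419 → take DB $8,027. Book value $32,111.
Accumulated through year 9 = $239,231 − $32,111 = $207,120.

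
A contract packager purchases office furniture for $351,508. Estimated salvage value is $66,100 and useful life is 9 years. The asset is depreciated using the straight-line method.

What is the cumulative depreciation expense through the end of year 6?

Depreciable base = $351,508 − $66,100 = $285,408.
Annual expense = $285,408 / 9 = $31,712.
End of year 1: book value $319,796.
End of year 2: book value $288,084.
End of year 3: book value $256,372.
End of year 4: book value $224,660.
End of year 5: book value $192,948.
End of year 6: book value $161,236.
Accumulated through year 6 = $351,508 − $161,236 = $190,272.

$190,272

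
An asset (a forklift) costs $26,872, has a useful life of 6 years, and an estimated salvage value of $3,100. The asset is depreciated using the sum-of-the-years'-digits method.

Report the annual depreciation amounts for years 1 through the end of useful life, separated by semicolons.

Depreciable base = $26,872 − $3,100 = $23,772.
Sum of the years' digits = 6+5+4+3+2+1 = 21.
Year 1: $23,772 × 6/21 = $6,792. Book value $20,080.
Year 2: $23,772 × 5/21 = $5,660. Book value $14,420.
Year 3: $23,772 × 4/21 = $4,528. Book value $9,892.
Year 4: $23,772 × 3/21 = $3,396. Book value $6,496.
Year 5: $23,772 × 2/21 = $2,264. Book value $4,232.
Year 6: $23,772 × 1/21 = $1,132. Book value $3,100.

$6,792; $5,660; $4,528; $3,396; $2,264; $1,132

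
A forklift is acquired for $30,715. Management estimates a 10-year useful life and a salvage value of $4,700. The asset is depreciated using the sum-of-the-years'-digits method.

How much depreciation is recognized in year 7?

Depreciable base = $30,715 − $4,700 = $26,015.
Sum of the years' digits = 10+9+8+7+6+5+4+3+2+1 = 55.
Year 1: $26,015 × 10/55 = $4,730. Book value $25,985.
Year 2: $26,015 × 9/55 = $4,257. Book value $21,728.
Year 3: $26,015 × 8/55 = $3,784. Book value $17,944.
Year 4: $26,015 × 7/55 = $3,311. Book value $14,633.
Year 5: $26,015 × 6/55 = $2,838. Book value $11,795.
Year 6: $26,015 × 5/55 = $2,365. Book value $9,430.
Year 7: $26,015 × 4/55 = $1,892. Book value $7,538.

$1,892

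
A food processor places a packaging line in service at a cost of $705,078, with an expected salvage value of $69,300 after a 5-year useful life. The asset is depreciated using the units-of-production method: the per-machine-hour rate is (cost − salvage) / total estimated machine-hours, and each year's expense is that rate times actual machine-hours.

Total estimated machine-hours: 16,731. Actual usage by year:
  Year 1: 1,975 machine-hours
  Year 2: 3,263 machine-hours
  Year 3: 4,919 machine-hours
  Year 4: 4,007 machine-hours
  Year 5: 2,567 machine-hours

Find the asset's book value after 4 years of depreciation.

Depreciable base = $705,078 − $69,300 = $635,778.
Rate = $635,778 / 16,731 machine-hours = $38 per machine-hour.
Year 1: 1,975 × $38 = $75,050. Book value $630,028.
Year 2: 3,263 × $38 = $123,994. Book value $506,034.
Year 3: 4,919 × $38 = $186,922. Book value $319,112.
Year 4: 4,007 × $38 = $152,266. Book value $166,846.

$166,846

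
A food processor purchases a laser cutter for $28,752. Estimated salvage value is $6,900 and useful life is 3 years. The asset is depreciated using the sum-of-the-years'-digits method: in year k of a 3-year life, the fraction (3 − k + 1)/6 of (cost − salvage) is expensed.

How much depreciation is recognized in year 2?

$7,284

Depreciable base = $28,752 − $6,900 = $21,852.
Sum of the years' digits = 3+2+1 = 6.
Year 1: $21,852 × 3/6 = $10,926. Book value $17,826.
Year 2: $21,852 × 2/6 = $7,284. Book value $10,542.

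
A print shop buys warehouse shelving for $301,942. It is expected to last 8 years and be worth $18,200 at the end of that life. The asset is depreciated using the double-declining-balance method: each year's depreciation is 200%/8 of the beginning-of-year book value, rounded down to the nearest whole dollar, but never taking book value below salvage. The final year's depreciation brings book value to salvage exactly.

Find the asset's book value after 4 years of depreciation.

Depreciable base = $301,942 − $18,200 = $283,742.
Year 1: ⌊$301,942 × 200%/8⌋ = $75,485. Book value $226,457.
Year 2: ⌊$226,457 × 200%/8⌋ = $56,614. Book value $169,843.
Year 3: ⌊$169,843 × 200%/8⌋ = $42,460. Book value $127,383.
Year 4: ⌊$127,383 × 200%/8⌋ = $31,845. Book value $95,538.

$95,538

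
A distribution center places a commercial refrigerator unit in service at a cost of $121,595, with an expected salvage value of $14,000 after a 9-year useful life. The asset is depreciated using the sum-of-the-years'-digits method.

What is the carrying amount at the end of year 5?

$37,910

Depreciable base = $121,595 − $14,000 = $107,595.
Sum of the years' digits = 9+8+7+6+5+4+3+2+1 = 45.
Year 1: $107,595 × 9/45 = $21,519. Book value $100,076.
Year 2: $107,595 × 8/45 = $19,128. Book value $80,948.
Year 3: $107,595 × 7/45 = $16,737. Book value $64,211.
Year 4: $107,595 × 6/45 = $14,346. Book value $49,865.
Year 5: $107,595 × 5/45 = $11,955. Book value $37,910.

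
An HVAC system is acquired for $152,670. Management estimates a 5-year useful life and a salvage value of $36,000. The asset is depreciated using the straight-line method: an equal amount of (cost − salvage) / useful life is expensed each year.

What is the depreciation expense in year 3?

$23,334

Depreciable base = $152,670 − $36,000 = $116,670.
Annual expense = $116,670 / 5 = $23,334.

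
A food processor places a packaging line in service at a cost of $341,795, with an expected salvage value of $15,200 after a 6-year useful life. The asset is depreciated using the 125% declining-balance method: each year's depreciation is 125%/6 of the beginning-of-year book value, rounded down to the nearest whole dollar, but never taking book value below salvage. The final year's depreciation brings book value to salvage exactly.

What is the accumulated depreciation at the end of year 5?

Depreciable base = $341,795 − $15,200 = $326,595.
Year 1: ⌊$341,795 × 125%/6⌋ = $71,207. Book value $270,588.
Year 2: ⌊$270,588 × 125%/6⌋ = $56,372. Book value $214,216.
Year 3: ⌊$214,216 × 125%/6⌋ = $44,628. Book value $169,588.
Year 4: ⌊$169,588 × 125%/6⌋ = $35,330. Book value $134,258.
Year 5: ⌊$134,258 × 125%/6⌋ = $27,970. Book value $106,288.
Accumulated through year 5 = $341,795 − $106,288 = $235,507.

$235,507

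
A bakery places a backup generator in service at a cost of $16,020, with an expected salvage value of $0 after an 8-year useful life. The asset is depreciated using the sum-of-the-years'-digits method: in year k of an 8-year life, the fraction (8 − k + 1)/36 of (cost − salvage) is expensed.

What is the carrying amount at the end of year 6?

$1,335

Depreciable base = $16,020 − $0 = $16,020.
Sum of the years' digits = 8+7+6+5+4+3+2+1 = 36.
Year 1: $16,020 × 8/36 = $3,560. Book value $12,460.
Year 2: $16,020 × 7/36 = $3,115. Book value $9,345.
Year 3: $16,020 × 6/36 = $2,670. Book value $6,675.
Year 4: $16,020 × 5/36 = $2,225. Book value $4,450.
Year 5: $16,020 × 4/36 = $1,780. Book value $2,670.
Year 6: $16,020 × 3/36 = $1,335. Book value $1,335.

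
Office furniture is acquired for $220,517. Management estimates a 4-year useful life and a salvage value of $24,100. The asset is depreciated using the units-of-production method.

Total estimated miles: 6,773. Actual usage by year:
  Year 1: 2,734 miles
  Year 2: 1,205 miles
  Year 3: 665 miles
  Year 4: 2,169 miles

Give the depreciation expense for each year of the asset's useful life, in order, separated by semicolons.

$79,286; $34,945; $19,285; $62,901

Depreciable base = $220,517 − $24,100 = $196,417.
Rate = $196,417 / 6,773 miles = $29 per mile.
Year 1: 2,734 × $29 = $79,286. Book value $141,231.
Year 2: 1,205 × $29 = $34,945. Book value $106,286.
Year 3: 665 × $29 = $19,285. Book value $87,001.
Year 4: 2,169 × $29 = $62,901. Book value $24,100.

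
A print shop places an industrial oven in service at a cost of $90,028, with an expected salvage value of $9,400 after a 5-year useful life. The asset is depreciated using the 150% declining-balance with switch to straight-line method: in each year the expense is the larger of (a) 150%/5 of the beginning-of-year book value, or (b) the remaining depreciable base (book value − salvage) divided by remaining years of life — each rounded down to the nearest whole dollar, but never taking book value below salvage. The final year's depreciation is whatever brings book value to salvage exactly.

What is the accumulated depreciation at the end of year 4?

Depreciable base = $90,028 − $9,400 = $80,628.
Year 1: DB = ⌊$90,028 × 150%/5⌋ = $27,008; SL = ⌊$80,628/5⌋ = $16,125 → take DB $27,008. Book value $63,020.
Year 2: DB = ⌊$63,020 × 150%/5⌋ = $18,906; SL = ⌊$53,620/4⌋ = $13,405 → take DB $18,906. Book value $44,114.
Year 3: DB = ⌊$44,114 × 150%/5⌋ = $13,234; SL = ⌊$34,714/3⌋ = $11,571 → take DB $13,234. Book value $30,880.
Year 4: DB = ⌊$30,880 × 150%/5⌋ = $9,264; SL = ⌊$21,480/2⌋ = $10,740 → take SL $10,740. Book value $20,140.
Accumulated through year 4 = $90,028 − $20,140 = $69,888.

$69,888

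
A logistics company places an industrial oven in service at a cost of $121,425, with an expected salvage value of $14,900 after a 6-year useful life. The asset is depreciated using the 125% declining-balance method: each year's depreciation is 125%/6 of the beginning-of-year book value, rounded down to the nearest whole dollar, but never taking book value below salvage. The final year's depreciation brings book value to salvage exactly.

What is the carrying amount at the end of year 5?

Depreciable base = $121,425 − $14,900 = $106,525.
Year 1: ⌊$121,425 × 125%/6⌋ = $25,296. Book value $96,129.
Year 2: ⌊$96,129 × 125%/6⌋ = $20,026. Book value $76,103.
Year 3: ⌊$76,103 × 125%/6⌋ = $15,854. Book value $60,249.
Year 4: ⌊$60,249 × 125%/6⌋ = $12,551. Book value $47,698.
Year 5: ⌊$47,698 × 125%/6⌋ = $9,937. Book value $37,761.

$37,761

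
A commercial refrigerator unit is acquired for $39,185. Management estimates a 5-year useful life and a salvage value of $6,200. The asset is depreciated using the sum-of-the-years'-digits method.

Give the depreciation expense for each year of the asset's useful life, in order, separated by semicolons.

$10,995; $8,796; $6,597; $4,398; $2,199

Depreciable base = $39,185 − $6,200 = $32,985.
Sum of the years' digits = 5+4+3+2+1 = 15.
Year 1: $32,985 × 5/15 = $10,995. Book value $28,190.
Year 2: $32,985 × 4/15 = $8,796. Book value $19,394.
Year 3: $32,985 × 3/15 = $6,597. Book value $12,797.
Year 4: $32,985 × 2/15 = $4,398. Book value $8,399.
Year 5: $32,985 × 1/15 = $2,199. Book value $6,200.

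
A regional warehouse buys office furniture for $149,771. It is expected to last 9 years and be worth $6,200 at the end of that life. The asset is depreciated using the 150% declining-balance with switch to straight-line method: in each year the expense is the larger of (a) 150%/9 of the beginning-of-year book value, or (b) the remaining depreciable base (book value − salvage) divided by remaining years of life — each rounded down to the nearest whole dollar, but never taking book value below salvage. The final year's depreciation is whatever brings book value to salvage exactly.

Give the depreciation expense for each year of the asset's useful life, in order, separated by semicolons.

Depreciable base = $149,771 − $6,200 = $143,571.
Year 1: DB = ⌊$149,771 × 150%/9⌋ = $24,961; SL = ⌊$143,571/9⌋ = $15,952 → take DB $24,961. Book value $124,810.
Year 2: DB = ⌊$124,810 × 150%/9⌋ = $20,801; SL = ⌊$118,610/8⌋ = $14,826 → take DB $20,801. Book value $104,009.
Year 3: DB = ⌊$104,009 × 150%/9⌋ = $17,334; SL = ⌊$97,809/7⌋ = $13,972 → take DB $17,334. Book value $86,675.
Year 4: DB = ⌊$86,675 × 150%/9⌋ = $14,445; SL = ⌊$80,475/6⌋ = $13,412 → take DB $14,445. Book value $72,230.
Year 5: DB = ⌊$72,230 × 150%/9⌋ = $12,038; SL = ⌊$66,030/5⌋ = $13,206 → take SL $13,206. Book value $59,024.
Year 6: DB = ⌊$59,024 × 150%/9⌋ = $9,837; SL = ⌊$52,824/4⌋ = $13,206 → take SL $13,206. Book value $45,818.
Year 7: DB = ⌊$45,818 × 150%/9⌋ = $7,636; SL = ⌊$39,618/3⌋ = $13,206 → take SL $13,206. Book value $32,612.
Year 8: DB = ⌊$32,612 × 150%/9⌋ = $5,435; SL = ⌊$26,412/2⌋ = $13,206 → take SL $13,206. Book value $19,406.
Year 9 (final): $19,406 − $6,200 = $13,206. Book value $6,200.

$24,961; $20,801; $17,334; $14,445; $13,206; $13,206; $13,206; $13,206; $13,206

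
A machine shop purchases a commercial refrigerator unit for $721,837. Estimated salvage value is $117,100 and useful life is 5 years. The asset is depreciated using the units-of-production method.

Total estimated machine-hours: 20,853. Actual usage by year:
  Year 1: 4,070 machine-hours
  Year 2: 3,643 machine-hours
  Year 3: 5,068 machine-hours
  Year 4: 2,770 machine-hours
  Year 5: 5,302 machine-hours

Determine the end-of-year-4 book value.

Depreciable base = $721,837 − $117,100 = $604,737.
Rate = $604,737 / 20,853 machine-hours = $29 per machine-hour.
Year 1: 4,070 × $29 = $118,030. Book value $603,807.
Year 2: 3,643 × $29 = $105,647. Book value $498,160.
Year 3: 5,068 × $29 = $146,972. Book value $351,188.
Year 4: 2,770 × $29 = $80,330. Book value $270,858.

$270,858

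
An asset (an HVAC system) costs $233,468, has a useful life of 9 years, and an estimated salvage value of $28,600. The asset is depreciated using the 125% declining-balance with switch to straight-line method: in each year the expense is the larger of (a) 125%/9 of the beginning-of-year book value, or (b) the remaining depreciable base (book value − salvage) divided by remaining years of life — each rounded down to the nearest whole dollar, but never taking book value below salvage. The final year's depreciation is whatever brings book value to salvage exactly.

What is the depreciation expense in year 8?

$19,954

Depreciable base = $233,468 − $28,600 = $204,868.
Year 1: DB = ⌊$233,468 × 125%/9⌋ = $32,426; SL = ⌊$204,868/9⌋ = $22,763 → take DB $32,426. Book value $201,042.
Year 2: DB = ⌊$201,042 × 125%/9⌋ = $27,922; SL = ⌊$172,442/8⌋ = $21,555 → take DB $27,922. Book value $173,120.
Year 3: DB = ⌊$173,120 × 125%/9⌋ = $24,044; SL = ⌊$144,520/7⌋ = $20,645 → take DB $24,044. Book value $149,076.
Year 4: DB = ⌊$149,076 × 125%/9⌋ = $20,705; SL = ⌊$120,476/6⌋ = $20,079 → take DB $20,705. Book value $128,371.
Year 5: DB = ⌊$128,371 × 125%/9⌋ = $17,829; SL = ⌊$99,771/5⌋ = $19,954 → take SL $19,954. Book value $108,417.
Year 6: DB = ⌊$108,417 × 125%/9⌋ = $15,057; SL = ⌊$79,817/4⌋ = $19,954 → take SL $19,954. Book value $88,463.
Year 7: DB = ⌊$88,463 × 125%/9⌋ = $12,286; SL = ⌊$59,863/3⌋ = $19,954 → take SL $19,954. Book value $68,509.
Year 8: DB = ⌊$68,509 × 125%/9⌋ = $9,515; SL = ⌊$39,909/2⌋ = $19,954 → take SL $19,954. Book value $48,555.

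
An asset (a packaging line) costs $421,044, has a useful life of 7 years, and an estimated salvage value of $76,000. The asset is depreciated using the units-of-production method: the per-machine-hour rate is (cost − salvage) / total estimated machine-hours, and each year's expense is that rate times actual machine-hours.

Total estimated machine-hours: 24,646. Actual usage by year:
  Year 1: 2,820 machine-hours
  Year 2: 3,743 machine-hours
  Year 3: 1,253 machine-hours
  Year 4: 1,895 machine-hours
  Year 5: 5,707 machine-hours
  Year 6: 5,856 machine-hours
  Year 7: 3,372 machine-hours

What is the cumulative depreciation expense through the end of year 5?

Depreciable base = $421,044 − $76,000 = $345,044.
Rate = $345,044 / 24,646 machine-hours = $14 per machine-hour.
Year 1: 2,820 × $14 = $39,480. Book value $381,564.
Year 2: 3,743 × $14 = $52,402. Book value $329,162.
Year 3: 1,253 × $14 = $17,542. Book value $311,620.
Year 4: 1,895 × $14 = $26,530. Book value $285,090.
Year 5: 5,707 × $14 = $79,898. Book value $205,192.
Accumulated through year 5 = $421,044 − $205,192 = $215,852.

$215,852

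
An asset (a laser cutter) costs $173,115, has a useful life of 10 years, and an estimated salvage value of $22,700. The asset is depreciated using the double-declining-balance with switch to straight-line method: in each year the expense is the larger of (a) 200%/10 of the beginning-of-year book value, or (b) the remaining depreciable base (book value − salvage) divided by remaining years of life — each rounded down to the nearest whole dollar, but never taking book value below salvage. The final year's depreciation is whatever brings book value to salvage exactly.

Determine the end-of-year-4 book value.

$70,909

Depreciable base = $173,115 − $22,700 = $150,415.
Year 1: DB = ⌊$173,115 × 200%/10⌋ = $34,623; SL = ⌊$150,415/10⌋ = $15,041 → take DB $34,623. Book value $138,492.
Year 2: DB = ⌊$138,492 × 200%/10⌋ = $27,698; SL = ⌊$115,792/9⌋ = $12,865 → take DB $27,698. Book value $110,794.
Year 3: DB = ⌊$110,794 × 200%/10⌋ = $22,158; SL = ⌊$88,094/8⌋ = $11,011 → take DB $22,158. Book value $88,636.
Year 4: DB = ⌊$88,636 × 200%/10⌋ = $17,727; SL = ⌊$65,936/7⌋ = $9,419 → take DB $17,727. Book value $70,909.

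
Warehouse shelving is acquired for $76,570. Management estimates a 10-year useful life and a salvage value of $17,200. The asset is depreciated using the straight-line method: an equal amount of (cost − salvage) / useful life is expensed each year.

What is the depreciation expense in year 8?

Depreciable base = $76,570 − $17,200 = $59,370.
Annual expense = $59,370 / 10 = $5,937.

$5,937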